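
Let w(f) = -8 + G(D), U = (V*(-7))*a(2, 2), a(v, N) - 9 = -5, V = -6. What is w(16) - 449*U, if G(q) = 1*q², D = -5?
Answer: -75415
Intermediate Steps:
a(v, N) = 4 (a(v, N) = 9 - 5 = 4)
U = 168 (U = -6*(-7)*4 = 42*4 = 168)
G(q) = q²
w(f) = 17 (w(f) = -8 + (-5)² = -8 + 25 = 17)
w(16) - 449*U = 17 - 449*168 = 17 - 75432 = -75415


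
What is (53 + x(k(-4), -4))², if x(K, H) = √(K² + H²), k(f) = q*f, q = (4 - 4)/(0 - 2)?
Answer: 3249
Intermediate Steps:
q = 0 (q = 0/(-2) = 0*(-½) = 0)
k(f) = 0 (k(f) = 0*f = 0)
x(K, H) = √(H² + K²)
(53 + x(k(-4), -4))² = (53 + √((-4)² + 0²))² = (53 + √(16 + 0))² = (53 + √16)² = (53 + 4)² = 57² = 3249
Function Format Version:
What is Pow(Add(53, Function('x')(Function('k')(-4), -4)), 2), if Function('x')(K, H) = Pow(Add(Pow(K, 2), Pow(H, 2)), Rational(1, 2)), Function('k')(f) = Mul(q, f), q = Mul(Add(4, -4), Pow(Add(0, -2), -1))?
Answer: 3249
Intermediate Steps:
q = 0 (q = Mul(0, Pow(-2, -1)) = Mul(0, Rational(-1, 2)) = 0)
Function('k')(f) = 0 (Function('k')(f) = Mul(0, f) = 0)
Function('x')(K, H) = Pow(Add(Pow(H, 2), Pow(K, 2)), Rational(1, 2))
Pow(Add(53, Function('x')(Function('k')(-4), -4)), 2) = Pow(Add(53, Pow(Add(Pow(-4, 2), Pow(0, 2)), Rational(1, 2))), 2) = Pow(Add(53, Pow(Add(16, 0), Rational(1, 2))), 2) = Pow(Add(53, Pow(16, Rational(1, 2))), 2) = Pow(Add(53, 4), 2) = Pow(57, 2) = 3249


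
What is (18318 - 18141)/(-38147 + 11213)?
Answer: -59/8978 ≈ -0.0065716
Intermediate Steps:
(18318 - 18141)/(-38147 + 11213) = 177/(-26934) = 177*(-1/26934) = -59/8978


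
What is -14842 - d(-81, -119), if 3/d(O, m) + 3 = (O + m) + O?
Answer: -4215125/284 ≈ -14842.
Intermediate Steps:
d(O, m) = 3/(-3 + m + 2*O) (d(O, m) = 3/(-3 + ((O + m) + O)) = 3/(-3 + (m + 2*O)) = 3/(-3 + m + 2*O))
-14842 - d(-81, -119) = -14842 - 3/(-3 - 119 + 2*(-81)) = -14842 - 3/(-3 - 119 - 162) = -14842 - 3/(-284) = -14842 - 3*(-1)/284 = -14842 - 1*(-3/284) = -14842 + 3/284 = -4215125/284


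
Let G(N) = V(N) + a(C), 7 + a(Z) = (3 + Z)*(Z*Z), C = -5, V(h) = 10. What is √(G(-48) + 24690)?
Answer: √24643 ≈ 156.98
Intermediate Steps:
a(Z) = -7 + Z²*(3 + Z) (a(Z) = -7 + (3 + Z)*(Z*Z) = -7 + (3 + Z)*Z² = -7 + Z²*(3 + Z))
G(N) = -47 (G(N) = 10 + (-7 + (-5)³ + 3*(-5)²) = 10 + (-7 - 125 + 3*25) = 10 + (-7 - 125 + 75) = 10 - 57 = -47)
√(G(-48) + 24690) = √(-47 + 24690) = √24643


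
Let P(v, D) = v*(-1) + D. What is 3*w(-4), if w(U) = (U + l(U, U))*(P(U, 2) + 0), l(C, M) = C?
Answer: -144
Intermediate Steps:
P(v, D) = D - v (P(v, D) = -v + D = D - v)
w(U) = 2*U*(2 - U) (w(U) = (U + U)*((2 - U) + 0) = (2*U)*(2 - U) = 2*U*(2 - U))
3*w(-4) = 3*(2*(-4)*(2 - 1*(-4))) = 3*(2*(-4)*(2 + 4)) = 3*(2*(-4)*6) = 3*(-48) = -144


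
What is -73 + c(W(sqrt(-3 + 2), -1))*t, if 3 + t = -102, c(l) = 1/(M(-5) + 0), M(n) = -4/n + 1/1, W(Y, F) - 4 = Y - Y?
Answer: -394/3 ≈ -131.33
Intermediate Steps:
W(Y, F) = 4 (W(Y, F) = 4 + (Y - Y) = 4 + 0 = 4)
M(n) = 1 - 4/n (M(n) = -4/n + 1*1 = -4/n + 1 = 1 - 4/n)
c(l) = 5/9 (c(l) = 1/((-4 - 5)/(-5) + 0) = 1/(-1/5*(-9) + 0) = 1/(9/5 + 0) = 1/(9/5) = 5/9)
t = -105 (t = -3 - 102 = -105)
-73 + c(W(sqrt(-3 + 2), -1))*t = -73 + (5/9)*(-105) = -73 - 175/3 = -394/3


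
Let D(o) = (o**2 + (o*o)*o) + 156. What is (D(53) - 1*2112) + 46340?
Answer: 196070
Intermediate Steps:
D(o) = 156 + o**2 + o**3 (D(o) = (o**2 + o**2*o) + 156 = (o**2 + o**3) + 156 = 156 + o**2 + o**3)
(D(53) - 1*2112) + 46340 = ((156 + 53**2 + 53**3) - 1*2112) + 46340 = ((156 + 2809 + 148877) - 2112) + 46340 = (151842 - 2112) + 46340 = 149730 + 46340 = 196070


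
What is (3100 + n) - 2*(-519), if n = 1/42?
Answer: 173797/42 ≈ 4138.0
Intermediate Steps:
n = 1/42 ≈ 0.023810
(3100 + n) - 2*(-519) = (3100 + 1/42) - 2*(-519) = 130201/42 + 1038 = 173797/42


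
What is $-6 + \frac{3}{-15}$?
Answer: $- \frac{31}{5} \approx -6.2$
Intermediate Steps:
$-6 + \frac{3}{-15} = -6 + 3 \left(- \frac{1}{15}\right) = -6 - \frac{1}{5} = - \frac{31}{5}$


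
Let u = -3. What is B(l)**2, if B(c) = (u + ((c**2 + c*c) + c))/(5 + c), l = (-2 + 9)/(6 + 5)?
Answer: 8836/116281 ≈ 0.075988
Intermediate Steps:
l = 7/11 ≈ 0.63636
B(c) = (-3 + c + 2*c**2)/(5 + c) (B(c) = (-3 + ((c**2 + c*c) + c))/(5 + c) = (-3 + ((c**2 + c**2) + c))/(5 + c) = (-3 + (2*c**2 + c))/(5 + c) = (-3 + (c + 2*c**2))/(5 + c) = (-3 + c + 2*c**2)/(5 + c))
B(l)**2 = ((-3 + 7/11 + 2*(7/11)**2)/(5 + 7/11))**2 = ((-3 + 7/11 + 2*(49/121))/(62/11))**2 = (11*(-3 + 7/11 + 98/121)/62)**2 = ((11/62)*(-188/121))**2 = (-94/341)**2 = 8836/116281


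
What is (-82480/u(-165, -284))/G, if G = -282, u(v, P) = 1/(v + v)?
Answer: -4536400/47 ≈ -96519.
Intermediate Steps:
u(v, P) = 1/(2*v)
(-82480/u(-165, -284))/G = -82480/((½)/(-165))/(-282) = -82480/((½)*(-1/165))*(-1/282) = -82480/(-1/330)*(-1/282) = -82480*(-330)*(-1/282) = 27218400*(-1/282) = -4536400/47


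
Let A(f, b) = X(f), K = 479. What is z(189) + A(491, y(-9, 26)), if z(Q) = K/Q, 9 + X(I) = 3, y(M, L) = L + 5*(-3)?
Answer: -655/189 ≈ -3.4656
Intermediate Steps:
y(M, L) = -15 + L (y(M, L) = L - 15 = -15 + L)
X(I) = -6 (X(I) = -9 + 3 = -6)
z(Q) = 479/Q
A(f, b) = -6
z(189) + A(491, y(-9, 26)) = 479/189 - 6 = -655/189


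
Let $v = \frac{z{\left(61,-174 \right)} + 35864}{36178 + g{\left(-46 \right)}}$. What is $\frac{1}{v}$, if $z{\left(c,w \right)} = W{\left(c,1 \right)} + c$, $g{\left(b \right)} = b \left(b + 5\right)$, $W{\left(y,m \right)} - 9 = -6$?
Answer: $\frac{1586}{1497} \approx 1.0595$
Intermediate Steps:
$W{\left(y,m \right)} = 3$ ($W{\left(y,m \right)} = 9 - 6 = 3$)
$g{\left(b \right)} = b \left(5 + b\right)$
$z{\left(c,w \right)} = 3 + c$
$v = \frac{1497}{1586}$ ($v = \frac{\left(3 + 61\right) + 35864}{36178 - 46 \left(5 - 46\right)} = \frac{64 + 35864}{36178 - -1886} = \frac{35928}{36178 + 1886} = \frac{35928}{38064} = 35928 \cdot \frac{1}{38064} = \frac{1497}{1586} \approx 0.94388$)
$\frac{1}{v} = \frac{1}{\frac{1497}{1586}} = \frac{1586}{1497}$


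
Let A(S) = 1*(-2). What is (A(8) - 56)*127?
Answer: -7366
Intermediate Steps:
A(S) = -2
(A(8) - 56)*127 = (-2 - 56)*127 = -58*127 = -7366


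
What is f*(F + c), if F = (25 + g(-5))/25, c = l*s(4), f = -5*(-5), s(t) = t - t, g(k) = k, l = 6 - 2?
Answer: 20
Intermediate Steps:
l = 4
s(t) = 0
f = 25
c = 0 (c = 4*0 = 0)
F = ⅘ (F = (25 - 5)/25 = 20*(1/25) = ⅘ ≈ 0.80000)
f*(F + c) = 25*(⅘ + 0) = 25*(⅘) = 20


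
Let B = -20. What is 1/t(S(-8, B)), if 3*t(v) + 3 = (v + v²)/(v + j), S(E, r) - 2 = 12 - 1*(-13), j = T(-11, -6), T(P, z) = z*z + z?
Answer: 19/65 ≈ 0.29231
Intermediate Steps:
T(P, z) = z + z² (T(P, z) = z² + z = z + z²)
j = 30 (j = -6*(1 - 6) = -6*(-5) = 30)
S(E, r) = 27 (S(E, r) = 2 + (12 - 1*(-13)) = 2 + (12 + 13) = 2 + 25 = 27)
t(v) = -1 + (v + v²)/(3*(30 + v)) (t(v) = -1 + ((v + v²)/(v + 30))/3 = -1 + ((v + v²)/(30 + v))/3 = -1 + (v + v²)/(3*(30 + v)))
1/t(S(-8, B)) = 1/((-90 + 27² - 2*27)/(3*(30 + 27))) = 1/((⅓)*(-90 + 729 - 54)/57) = 1/((⅓)*(1/57)*585) = 1/(65/19) = 19/65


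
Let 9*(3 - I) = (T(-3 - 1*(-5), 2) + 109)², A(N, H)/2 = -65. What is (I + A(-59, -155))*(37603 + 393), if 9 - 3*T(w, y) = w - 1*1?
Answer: -4654965952/81 ≈ -5.7469e+7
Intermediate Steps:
T(w, y) = 10/3 - w/3 (T(w, y) = 3 - (w - 1*1)/3 = 3 - (w - 1)/3 = 3 - (-1 + w)/3 = 3 + (⅓ - w/3) = 10/3 - w/3)
A(N, H) = -130 (A(N, H) = 2*(-65) = -130)
I = -111982/81 (I = 3 - ((10/3 - (-3 - 1*(-5))/3) + 109)²/9 = 3 - ((10/3 - (-3 + 5)/3) + 109)²/9 = 3 - ((10/3 - ⅓*2) + 109)²/9 = 3 - ((10/3 - ⅔) + 109)²/9 = 3 - (8/3 + 109)²/9 = 3 - (335/3)²/9 = 3 - ⅑*112225/9 = 3 - 112225/81 = -111982/81 ≈ -1382.5)
(I + A(-59, -155))*(37603 + 393) = (-111982/81 - 130)*(37603 + 393) = -122512/81*37996 = -4654965952/81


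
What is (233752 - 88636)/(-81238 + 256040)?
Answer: 72558/87401 ≈ 0.83017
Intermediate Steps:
(233752 - 88636)/(-81238 + 256040) = 145116/174802 = 145116*(1/174802) = 72558/87401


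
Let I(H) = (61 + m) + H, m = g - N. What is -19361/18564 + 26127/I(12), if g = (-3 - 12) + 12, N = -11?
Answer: 17905681/55692 ≈ 321.51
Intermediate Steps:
g = -3 (g = -15 + 12 = -3)
m = 8 (m = -3 - 1*(-11) = -3 + 11 = 8)
I(H) = 69 + H (I(H) = (61 + 8) + H = 69 + H)
-19361/18564 + 26127/I(12) = -19361/18564 + 26127/(69 + 12) = -19361*1/18564 + 26127/81 = -19361/18564 + 26127*(1/81) = -19361/18564 + 2903/9 = 17905681/55692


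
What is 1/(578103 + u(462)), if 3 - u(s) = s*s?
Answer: 1/364662 ≈ 2.7423e-6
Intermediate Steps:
u(s) = 3 - s² (u(s) = 3 - s*s = 3 - s²)
1/(578103 + u(462)) = 1/(578103 + (3 - 1*462²)) = 1/(578103 + (3 - 1*213444)) = 1/(578103 + (3 - 213444)) = 1/(578103 - 213441) = 1/364662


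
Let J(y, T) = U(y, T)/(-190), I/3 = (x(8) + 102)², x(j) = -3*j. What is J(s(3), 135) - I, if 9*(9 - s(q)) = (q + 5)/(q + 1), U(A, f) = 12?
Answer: -1733946/95 ≈ -18252.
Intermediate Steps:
s(q) = 9 - (5 + q)/(9*(1 + q)) (s(q) = 9 - (q + 5)/(9*(q + 1)) = 9 - (5 + q)/(9*(1 + q)))
I = 18252 (I = 3*(-3*8 + 102)² = 3*(-24 + 102)² = 3*78² = 3*6084 = 18252)
J(y, T) = -6/95 (J(y, T) = 12/(-190) = 12*(-1/190) = -6/95)
J(s(3), 135) - I = -6/95 - 1*18252 = -6/95 - 18252 = -1733946/95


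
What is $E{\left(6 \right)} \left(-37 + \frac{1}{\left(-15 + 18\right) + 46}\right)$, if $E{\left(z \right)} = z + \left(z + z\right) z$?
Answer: $- \frac{141336}{49} \approx -2884.4$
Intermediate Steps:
$E{\left(z \right)} = z + 2 z^{2}$ ($E{\left(z \right)} = z + 2 z z = z + 2 z^{2}$)
$E{\left(6 \right)} \left(-37 + \frac{1}{\left(-15 + 18\right) + 46}\right) = 6 \left(1 + 2 \cdot 6\right) \left(-37 + \frac{1}{\left(-15 + 18\right) + 46}\right) = 6 \left(1 + 12\right) \left(-37 + \frac{1}{3 + 46}\right) = 6 \cdot 13 \left(-37 + \frac{1}{49}\right) = 78 \left(-37 + \frac{1}{49}\right) = 78 \left(- \frac{1812}{49}\right) = - \frac{141336}{49}$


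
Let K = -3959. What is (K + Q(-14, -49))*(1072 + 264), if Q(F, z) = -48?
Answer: -5353352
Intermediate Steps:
(K + Q(-14, -49))*(1072 + 264) = (-3959 - 48)*(1072 + 264) = -4007*1336 = -5353352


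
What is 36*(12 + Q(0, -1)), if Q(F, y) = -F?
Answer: 432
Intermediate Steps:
36*(12 + Q(0, -1)) = 36*(12 - 1*0) = 36*(12 + 0) = 36*12 = 432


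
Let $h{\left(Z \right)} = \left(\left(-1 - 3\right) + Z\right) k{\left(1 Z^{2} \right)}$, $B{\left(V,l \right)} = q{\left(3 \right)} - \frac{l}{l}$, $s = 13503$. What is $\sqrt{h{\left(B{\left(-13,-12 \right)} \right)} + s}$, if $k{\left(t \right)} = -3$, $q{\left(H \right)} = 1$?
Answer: $\sqrt{13515} \approx 116.25$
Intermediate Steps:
$B{\left(V,l \right)} = 0$ ($B{\left(V,l \right)} = 1 - \frac{l}{l} = 1 - 1 = 0$)
$h{\left(Z \right)} = 12 - 3 Z$ ($h{\left(Z \right)} = \left(\left(-1 - 3\right) + Z\right) \left(-3\right) = \left(-4 + Z\right) \left(-3\right) = 12 - 3 Z$)
$\sqrt{h{\left(B{\left(-13,-12 \right)} \right)} + s} = \sqrt{\left(12 - 0\right) + 13503} = \sqrt{\left(12 + 0\right) + 13503} = \sqrt{12 + 13503} = \sqrt{13515}$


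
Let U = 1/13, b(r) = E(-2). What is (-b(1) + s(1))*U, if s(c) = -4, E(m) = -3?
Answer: -1/13 ≈ -0.076923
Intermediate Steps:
b(r) = -3
U = 1/13 ≈ 0.076923
(-b(1) + s(1))*U = (-1*(-3) - 4)*(1/13) = (3 - 4)*(1/13) = -1*1/13 = -1/13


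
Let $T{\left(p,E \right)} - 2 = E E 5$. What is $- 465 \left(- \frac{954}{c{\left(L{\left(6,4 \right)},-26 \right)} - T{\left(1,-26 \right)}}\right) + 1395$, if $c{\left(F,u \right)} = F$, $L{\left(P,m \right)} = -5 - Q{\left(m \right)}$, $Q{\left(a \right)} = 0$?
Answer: $\frac{1427085}{1129} \approx 1264.0$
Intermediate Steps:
$L{\left(P,m \right)} = -5$ ($L{\left(P,m \right)} = -5 - 0 = -5 + 0 = -5$)
$T{\left(p,E \right)} = 2 + 5 E^{2}$ ($T{\left(p,E \right)} = 2 + E E 5 = 2 + E^{2} \cdot 5 = 2 + 5 E^{2}$)
$- 465 \left(- \frac{954}{c{\left(L{\left(6,4 \right)},-26 \right)} - T{\left(1,-26 \right)}}\right) + 1395 = - 465 \left(- \frac{954}{-5 - \left(2 + 5 \left(-26\right)^{2}\right)}\right) + 1395 = - 465 \left(- \frac{954}{-5 - \left(2 + 5 \cdot 676\right)}\right) + 1395 = - 465 \left(- \frac{954}{-5 - \left(2 + 3380\right)}\right) + 1395 = - 465 \left(- \frac{954}{-5 - 3382}\right) + 1395 = - 465 \left(- \frac{954}{-3387}\right) + 1395 = - 465 \left(\left(-954\right) \left(- \frac{1}{3387}\right)\right) + 1395 = \left(-465\right) \frac{318}{1129} + 1395 = - \frac{147870}{1129} + 1395 = \frac{1427085}{1129}$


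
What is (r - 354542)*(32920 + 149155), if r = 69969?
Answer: -51813628975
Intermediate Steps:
(r - 354542)*(32920 + 149155) = (69969 - 354542)*(32920 + 149155) = -284573*182075 = -51813628975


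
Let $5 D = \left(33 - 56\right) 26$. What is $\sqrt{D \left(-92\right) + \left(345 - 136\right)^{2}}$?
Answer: $\frac{\sqrt{1367105}}{5} \approx 233.85$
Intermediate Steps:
$D = - \frac{598}{5}$ ($D = \frac{\left(33 - 56\right) 26}{5} = \frac{\left(-23\right) 26}{5} = \frac{1}{5} \left(-598\right) = - \frac{598}{5} \approx -119.6$)
$\sqrt{D \left(-92\right) + \left(345 - 136\right)^{2}} = \sqrt{\left(- \frac{598}{5}\right) \left(-92\right) + \left(345 - 136\right)^{2}} = \sqrt{\frac{55016}{5} + 209^{2}} = \sqrt{\frac{55016}{5} + 43681} = \sqrt{\frac{273421}{5}} = \frac{\sqrt{1367105}}{5}$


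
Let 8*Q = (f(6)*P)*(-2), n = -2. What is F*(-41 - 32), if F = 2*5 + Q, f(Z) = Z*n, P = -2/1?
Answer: -292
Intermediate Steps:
P = -2 (P = -2*1 = -2)
f(Z) = -2*Z (f(Z) = Z*(-2) = -2*Z)
Q = -6 (Q = ((-2*6*(-2))*(-2))/8 = (-12*(-2)*(-2))/8 = (24*(-2))/8 = (1/8)*(-48) = -6)
F = 4 (F = 2*5 - 6 = 10 - 6 = 4)
F*(-41 - 32) = 4*(-41 - 32) = 4*(-73) = -292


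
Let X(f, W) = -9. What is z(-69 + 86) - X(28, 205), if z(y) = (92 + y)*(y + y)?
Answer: 3715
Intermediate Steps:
z(y) = 2*y*(92 + y) (z(y) = (92 + y)*(2*y) = 2*y*(92 + y))
z(-69 + 86) - X(28, 205) = 2*(-69 + 86)*(92 + (-69 + 86)) - 1*(-9) = 2*17*(92 + 17) + 9 = 2*17*109 + 9 = 3706 + 9 = 3715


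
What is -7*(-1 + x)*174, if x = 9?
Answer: -9744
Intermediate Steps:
-7*(-1 + x)*174 = -7*(-1 + 9)*174 = -7*8*174 = -56*174 = -9744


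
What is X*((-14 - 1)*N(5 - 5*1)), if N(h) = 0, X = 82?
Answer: 0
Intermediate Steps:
X*((-14 - 1)*N(5 - 5*1)) = 82*((-14 - 1)*0) = 82*(-15*0) = 82*0 = 0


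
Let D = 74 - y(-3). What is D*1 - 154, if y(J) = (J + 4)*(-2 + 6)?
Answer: -84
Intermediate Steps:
y(J) = 16 + 4*J (y(J) = (4 + J)*4 = 16 + 4*J)
D = 70 (D = 74 - (16 + 4*(-3)) = 74 - (16 - 12) = 74 - 1*4 = 74 - 4 = 70)
D*1 - 154 = 70*1 - 154 = 70 - 154 = -84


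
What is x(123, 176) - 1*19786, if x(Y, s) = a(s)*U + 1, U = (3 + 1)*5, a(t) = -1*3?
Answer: -19845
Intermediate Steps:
a(t) = -3
U = 20 (U = 4*5 = 20)
x(Y, s) = -59 (x(Y, s) = -3*20 + 1 = -60 + 1 = -59)
x(123, 176) - 1*19786 = -59 - 1*19786 = -59 - 19786 = -19845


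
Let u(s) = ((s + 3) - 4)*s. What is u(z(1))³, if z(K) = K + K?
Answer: 8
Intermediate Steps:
z(K) = 2*K
u(s) = s*(-1 + s) (u(s) = ((3 + s) - 4)*s = (-1 + s)*s = s*(-1 + s))
u(z(1))³ = ((2*1)*(-1 + 2*1))³ = (2*(-1 + 2))³ = (2*1)³ = 2³ = 8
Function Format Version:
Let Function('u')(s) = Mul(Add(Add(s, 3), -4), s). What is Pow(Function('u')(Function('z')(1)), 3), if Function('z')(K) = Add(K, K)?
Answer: 8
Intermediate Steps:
Function('z')(K) = Mul(2, K)
Function('u')(s) = Mul(s, Add(-1, s)) (Function('u')(s) = Mul(Add(Add(3, s), -4), s) = Mul(Add(-1, s), s) = Mul(s, Add(-1, s)))
Pow(Function('u')(Function('z')(1)), 3) = Pow(Mul(Mul(2, 1), Add(-1, Mul(2, 1))), 3) = Pow(Mul(2, Add(-1, 2)), 3) = Pow(Mul(2, 1), 3) = Pow(2, 3) = 8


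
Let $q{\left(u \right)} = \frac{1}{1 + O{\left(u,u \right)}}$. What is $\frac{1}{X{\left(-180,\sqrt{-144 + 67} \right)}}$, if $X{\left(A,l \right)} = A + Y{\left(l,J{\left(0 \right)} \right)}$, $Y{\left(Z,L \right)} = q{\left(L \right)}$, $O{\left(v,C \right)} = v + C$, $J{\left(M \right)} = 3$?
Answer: $- \frac{7}{1259} \approx -0.00556$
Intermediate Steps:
$O{\left(v,C \right)} = C + v$
$q{\left(u \right)} = \frac{1}{1 + 2 u}$ ($q{\left(u \right)} = \frac{1}{1 + \left(u + u\right)} = \frac{1}{1 + 2 u}$)
$Y{\left(Z,L \right)} = \frac{1}{1 + 2 L}$
$X{\left(A,l \right)} = \frac{1}{7} + A$ ($X{\left(A,l \right)} = A + \frac{1}{1 + 2 \cdot 3} = A + \frac{1}{1 + 6} = A + \frac{1}{7} = \frac{1}{7} + A$)
$\frac{1}{X{\left(-180,\sqrt{-144 + 67} \right)}} = \frac{1}{\frac{1}{7} - 180} = \frac{1}{- \frac{1259}{7}} = - \frac{7}{1259}$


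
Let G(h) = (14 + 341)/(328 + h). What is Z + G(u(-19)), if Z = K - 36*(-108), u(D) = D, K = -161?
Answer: 1151998/309 ≈ 3728.1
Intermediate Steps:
G(h) = 355/(328 + h)
Z = 3727 (Z = -161 - 36*(-108) = -161 + 3888 = 3727)
Z + G(u(-19)) = 3727 + 355/(328 - 19) = 3727 + 355/309 = 1151998/309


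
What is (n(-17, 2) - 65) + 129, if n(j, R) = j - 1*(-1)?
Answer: 48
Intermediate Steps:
n(j, R) = 1 + j (n(j, R) = j + 1 = 1 + j)
(n(-17, 2) - 65) + 129 = ((1 - 17) - 65) + 129 = (-16 - 65) + 129 = -81 + 129 = 48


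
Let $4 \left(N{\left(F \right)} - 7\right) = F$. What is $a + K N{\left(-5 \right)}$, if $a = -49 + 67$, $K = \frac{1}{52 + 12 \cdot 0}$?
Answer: $\frac{3767}{208} \approx 18.111$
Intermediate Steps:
$N{\left(F \right)} = 7 + \frac{F}{4}$
$K = \frac{1}{52}$ ($K = \frac{1}{52 + 0} = \frac{1}{52} \approx 0.019231$)
$a = 18$
$a + K N{\left(-5 \right)} = 18 + \frac{7 + \frac{1}{4} \left(-5\right)}{52} = 18 + \frac{7 - \frac{5}{4}}{52} = 18 + \frac{1}{52} \cdot \frac{23}{4} = 18 + \frac{23}{208} = \frac{3767}{208}$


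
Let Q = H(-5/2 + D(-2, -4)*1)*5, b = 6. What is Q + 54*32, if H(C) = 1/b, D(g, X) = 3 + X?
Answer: 10373/6 ≈ 1728.8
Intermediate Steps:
H(C) = 1/6
Q = 5/6 (Q = (1/6)*5 = 5/6 ≈ 0.83333)
Q + 54*32 = 5/6 + 54*32 = 5/6 + 1728 = 10373/6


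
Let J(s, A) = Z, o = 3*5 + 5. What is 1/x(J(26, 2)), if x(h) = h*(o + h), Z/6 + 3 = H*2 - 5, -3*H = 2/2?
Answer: 1/1664 ≈ 0.00060096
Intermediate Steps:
H = -⅓ (H = -2/(3*2) = -⅓*1 = -⅓ ≈ -0.33333)
o = 20 (o = 15 + 5 = 20)
Z = -52 (Z = -18 + 6*(-⅓*2 - 5) = -18 + 6*(-⅔ - 5) = -18 + 6*(-17/3) = -18 - 34 = -52)
J(s, A) = -52
x(h) = h*(20 + h)
1/x(J(26, 2)) = 1/(-52*(20 - 52)) = 1/(-52*(-32)) = 1/1664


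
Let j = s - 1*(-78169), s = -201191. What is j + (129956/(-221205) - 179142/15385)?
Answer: -83742977102104/680647785 ≈ -1.2303e+5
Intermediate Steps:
j = -123022 (j = -201191 - 1*(-78169) = -201191 + 78169 = -123022)
j + (129956/(-221205) - 179142/15385) = -123022 + (129956/(-221205) - 179142/15385) = -123022 + (129956*(-1/221205) - 179142*1/15385) = -123022 + (-129956/221205 - 179142/15385) = -123022 - 8325295834/680647785 = -83742977102104/680647785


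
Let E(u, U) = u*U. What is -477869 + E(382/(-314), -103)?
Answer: -75005760/157 ≈ -4.7774e+5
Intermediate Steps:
E(u, U) = U*u
-477869 + E(382/(-314), -103) = -477869 - 39346/(-314) = -477869 - 39346*(-1)/314 = -477869 - 103*(-191/157) = -477869 + 19673/157 = -75005760/157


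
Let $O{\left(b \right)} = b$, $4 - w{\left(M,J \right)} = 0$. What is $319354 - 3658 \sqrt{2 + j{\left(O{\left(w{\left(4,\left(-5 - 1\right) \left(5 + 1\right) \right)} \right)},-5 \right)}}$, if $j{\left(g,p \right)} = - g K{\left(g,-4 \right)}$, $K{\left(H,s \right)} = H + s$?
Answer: $319354 - 3658 \sqrt{2} \approx 3.1418 \cdot 10^{5}$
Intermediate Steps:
$w{\left(M,J \right)} = 4$ ($w{\left(M,J \right)} = 4 - 0 = 4 + 0 = 4$)
$j{\left(g,p \right)} = - g \left(-4 + g\right)$ ($j{\left(g,p \right)} = - g \left(g - 4\right) = - g \left(-4 + g\right)$)
$319354 - 3658 \sqrt{2 + j{\left(O{\left(w{\left(4,\left(-5 - 1\right) \left(5 + 1\right) \right)} \right)},-5 \right)}} = 319354 - 3658 \sqrt{2 + 4 \left(4 - 4\right)} = 319354 - 3658 \sqrt{2 + 4 \cdot 0} = 319354 - 3658 \sqrt{2 + 0} = 319354 - 3658 \sqrt{2}$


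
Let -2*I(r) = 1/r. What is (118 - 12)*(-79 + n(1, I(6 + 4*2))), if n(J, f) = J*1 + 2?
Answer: -8056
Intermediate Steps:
I(r) = -1/(2*r)
n(J, f) = 2 + J (n(J, f) = J + 2 = 2 + J)
(118 - 12)*(-79 + n(1, I(6 + 4*2))) = (118 - 12)*(-79 + (2 + 1)) = 106*(-79 + 3) = 106*(-76) = -8056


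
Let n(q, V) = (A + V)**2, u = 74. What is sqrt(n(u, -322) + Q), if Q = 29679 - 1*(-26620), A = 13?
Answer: 2*sqrt(37945) ≈ 389.59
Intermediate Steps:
n(q, V) = (13 + V)**2
Q = 56299 (Q = 29679 + 26620 = 56299)
sqrt(n(u, -322) + Q) = sqrt((13 - 322)**2 + 56299) = sqrt((-309)**2 + 56299) = sqrt(95481 + 56299) = sqrt(151780) = 2*sqrt(37945)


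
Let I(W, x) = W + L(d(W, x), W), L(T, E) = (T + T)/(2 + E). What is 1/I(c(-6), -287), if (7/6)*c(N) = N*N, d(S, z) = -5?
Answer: 161/4919 ≈ 0.032730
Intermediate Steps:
c(N) = 6*N**2/7 (c(N) = 6*(N*N)/7 = 6*N**2/7)
L(T, E) = 2*T/(2 + E) (L(T, E) = (2*T)/(2 + E) = 2*T/(2 + E))
I(W, x) = W - 10/(2 + W) (I(W, x) = W + 2*(-5)/(2 + W) = W - 10/(2 + W))
1/I(c(-6), -287) = 1/((-10 + ((6/7)*(-6)**2)*(2 + (6/7)*(-6)**2))/(2 + (6/7)*(-6)**2)) = 1/((-10 + ((6/7)*36)*(2 + (6/7)*36))/(2 + (6/7)*36)) = 1/((-10 + 216*(2 + 216/7)/7)/(2 + 216/7)) = 1/((-10 + (216/7)*(230/7))/(230/7)) = 1/(7*(-10 + 49680/49)/230) = 1/((7/230)*(49190/49)) = 1/(4919/161) = 161/4919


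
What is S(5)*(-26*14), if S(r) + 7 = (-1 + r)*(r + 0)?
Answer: -4732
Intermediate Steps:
S(r) = -7 + r*(-1 + r) (S(r) = -7 + (-1 + r)*(r + 0) = -7 + (-1 + r)*r = -7 + r*(-1 + r))
S(5)*(-26*14) = (-7 + 5² - 1*5)*(-26*14) = (-7 + 25 - 5)*(-364) = 13*(-364) = -4732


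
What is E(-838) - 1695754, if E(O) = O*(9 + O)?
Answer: -1001052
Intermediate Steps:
E(-838) - 1695754 = -838*(9 - 838) - 1695754 = -838*(-829) - 1695754 = 694702 - 1695754 = -1001052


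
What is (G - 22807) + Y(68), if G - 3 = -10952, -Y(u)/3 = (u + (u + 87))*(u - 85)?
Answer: -22383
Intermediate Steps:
Y(u) = -3*(-85 + u)*(87 + 2*u) (Y(u) = -3*(u + (u + 87))*(u - 85) = -3*(u + (87 + u))*(-85 + u) = -3*(87 + 2*u)*(-85 + u) = -3*(-85 + u)*(87 + 2*u))
G = -10949 (G = 3 - 10952 = -10949)
(G - 22807) + Y(68) = (-10949 - 22807) + (22185 - 6*68**2 + 249*68) = -33756 + (22185 - 6*4624 + 16932) = -33756 + (22185 - 27744 + 16932) = -33756 + 11373 = -22383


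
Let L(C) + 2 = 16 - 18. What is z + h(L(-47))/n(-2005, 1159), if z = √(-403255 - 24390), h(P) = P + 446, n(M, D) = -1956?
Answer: -221/978 + 31*I*√445 ≈ -0.22597 + 653.95*I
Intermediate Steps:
L(C) = -4 (L(C) = -2 + (16 - 18) = -2 - 2 = -4)
h(P) = 446 + P
z = 31*I*√445 (z = √(-427645) = 31*I*√445 ≈ 653.95*I)
z + h(L(-47))/n(-2005, 1159) = 31*I*√445 + (446 - 4)/(-1956) = 31*I*√445 + 442*(-1/1956) = 31*I*√445 - 221/978 = -221/978 + 31*I*√445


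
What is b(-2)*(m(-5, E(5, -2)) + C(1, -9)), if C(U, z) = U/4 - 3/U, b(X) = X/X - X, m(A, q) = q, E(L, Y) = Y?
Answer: -57/4 ≈ -14.250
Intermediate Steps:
b(X) = 1 - X
C(U, z) = -3/U + U/4 (C(U, z) = U*(¼) - 3/U = U/4 - 3/U = -3/U + U/4)
b(-2)*(m(-5, E(5, -2)) + C(1, -9)) = (1 - 1*(-2))*(-2 + (-3/1 + (¼)*1)) = (1 + 2)*(-2 + (-3*1 + ¼)) = 3*(-2 + (-3 + ¼)) = 3*(-2 - 11/4) = 3*(-19/4) = -57/4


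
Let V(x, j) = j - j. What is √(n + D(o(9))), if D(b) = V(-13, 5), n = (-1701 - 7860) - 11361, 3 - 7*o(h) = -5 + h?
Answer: I*√20922 ≈ 144.64*I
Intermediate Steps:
o(h) = 8/7 - h/7 (o(h) = 3/7 - (-5 + h)/7 = 3/7 + (5/7 - h/7) = 8/7 - h/7)
n = -20922 (n = -9561 - 11361 = -20922)
V(x, j) = 0
D(b) = 0
√(n + D(o(9))) = √(-20922 + 0) = √(-20922) = I*√20922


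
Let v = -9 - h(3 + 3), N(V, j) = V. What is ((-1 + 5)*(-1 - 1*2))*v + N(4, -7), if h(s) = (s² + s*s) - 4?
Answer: 928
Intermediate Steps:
h(s) = -4 + 2*s² (h(s) = (s² + s²) - 4 = 2*s² - 4 = -4 + 2*s²)
v = -77 (v = -9 - (-4 + 2*(3 + 3)²) = -9 - (-4 + 2*6²) = -9 - (-4 + 2*36) = -9 - (-4 + 72) = -9 - 1*68 = -9 - 68 = -77)
((-1 + 5)*(-1 - 1*2))*v + N(4, -7) = ((-1 + 5)*(-1 - 1*2))*(-77) + 4 = (4*(-1 - 2))*(-77) + 4 = (4*(-3))*(-77) + 4 = -12*(-77) + 4 = 924 + 4 = 928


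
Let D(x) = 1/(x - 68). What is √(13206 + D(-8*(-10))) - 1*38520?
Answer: -38520 + √475419/6 ≈ -38405.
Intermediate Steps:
D(x) = 1/(-68 + x)
√(13206 + D(-8*(-10))) - 1*38520 = √(13206 + 1/(-68 - 8*(-10))) - 1*38520 = √(13206 + 1/(-68 + 80)) - 38520 = √(13206 + 1/12) - 38520 = √(158473/12) - 38520 = √475419/6 - 38520 = -38520 + √475419/6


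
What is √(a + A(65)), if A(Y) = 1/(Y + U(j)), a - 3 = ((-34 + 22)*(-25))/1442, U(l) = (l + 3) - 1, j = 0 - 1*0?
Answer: 2*√1880253361/48307 ≈ 1.7953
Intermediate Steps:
j = 0 (j = 0 + 0 = 0)
U(l) = 2 + l (U(l) = (3 + l) - 1 = 2 + l)
a = 2313/721 (a = 3 + ((-34 + 22)*(-25))/1442 = 3 - 12*(-25)*(1/1442) = 3 + 300*(1/1442) = 3 + 150/721 = 2313/721 ≈ 3.2080)
A(Y) = 1/(2 + Y) (A(Y) = 1/(Y + (2 + 0)) = 1/(Y + 2) = 1/(2 + Y))
√(a + A(65)) = √(2313/721 + 1/(2 + 65)) = √(2313/721 + 1/67) = √(155692/48307) = 2*√1880253361/48307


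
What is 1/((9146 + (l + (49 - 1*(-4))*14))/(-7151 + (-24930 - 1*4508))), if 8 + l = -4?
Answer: -36589/9876 ≈ -3.7048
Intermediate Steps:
l = -12 (l = -8 - 4 = -12)
1/((9146 + (l + (49 - 1*(-4))*14))/(-7151 + (-24930 - 1*4508))) = 1/((9146 + (-12 + (49 - 1*(-4))*14))/(-7151 + (-24930 - 1*4508))) = 1/((9146 + (-12 + (49 + 4)*14))/(-7151 + (-24930 - 4508))) = 1/((9146 + (-12 + 53*14))/(-7151 - 29438)) = 1/((9146 + (-12 + 742))/(-36589)) = 1/((9146 + 730)*(-1/36589)) = 1/(9876*(-1/36589)) = 1/(-9876/36589) = -36589/9876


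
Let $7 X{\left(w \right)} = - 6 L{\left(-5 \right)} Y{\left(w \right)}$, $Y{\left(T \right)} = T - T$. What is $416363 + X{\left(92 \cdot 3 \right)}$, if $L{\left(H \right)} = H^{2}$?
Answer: $416363$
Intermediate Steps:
$Y{\left(T \right)} = 0$
$X{\left(w \right)} = 0$ ($X{\left(w \right)} = \frac{- 6 \left(-5\right)^{2} \cdot 0}{7} = \frac{\left(-6\right) 25 \cdot 0}{7} = \frac{\left(-150\right) 0}{7} = \frac{1}{7} \cdot 0 = 0$)
$416363 + X{\left(92 \cdot 3 \right)} = 416363 + 0 = 416363$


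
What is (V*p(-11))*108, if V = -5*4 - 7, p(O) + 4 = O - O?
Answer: 11664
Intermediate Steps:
p(O) = -4 (p(O) = -4 + (O - O) = -4 + 0 = -4)
V = -27 (V = -20 - 7 = -27)
(V*p(-11))*108 = -27*(-4)*108 = 108*108 = 11664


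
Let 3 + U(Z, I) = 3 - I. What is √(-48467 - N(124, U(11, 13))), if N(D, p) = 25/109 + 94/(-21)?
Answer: I*√253921612938/2289 ≈ 220.14*I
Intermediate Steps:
U(Z, I) = -I (U(Z, I) = -3 + (3 - I) = -I)
N(D, p) = -9721/2289 (N(D, p) = 25*(1/109) + 94*(-1/21) = 25/109 - 94/21 = -9721/2289)
√(-48467 - N(124, U(11, 13))) = √(-48467 - 1*(-9721/2289)) = √(-48467 + 9721/2289) = √(-110931242/2289) = I*√253921612938/2289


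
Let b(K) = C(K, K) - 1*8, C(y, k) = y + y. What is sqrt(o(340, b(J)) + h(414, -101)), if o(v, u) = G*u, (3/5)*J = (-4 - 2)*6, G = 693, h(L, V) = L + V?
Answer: I*sqrt(88391) ≈ 297.31*I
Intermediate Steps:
C(y, k) = 2*y
J = -60 (J = 5*((-4 - 2)*6)/3 = 5*(-6*6)/3 = (5/3)*(-36) = -60)
b(K) = -8 + 2*K (b(K) = 2*K - 1*8 = 2*K - 8 = -8 + 2*K)
o(v, u) = 693*u
sqrt(o(340, b(J)) + h(414, -101)) = sqrt(693*(-8 + 2*(-60)) + (414 - 101)) = sqrt(693*(-8 - 120) + 313) = sqrt(693*(-128) + 313) = sqrt(-88704 + 313) = sqrt(-88391) = I*sqrt(88391)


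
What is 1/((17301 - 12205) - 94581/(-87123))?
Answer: 257/1309951 ≈ 0.00019619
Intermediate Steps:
1/((17301 - 12205) - 94581/(-87123)) = 1/(5096 - 94581*(-1/87123)) = 1/(5096 + 279/257) = 1/(1309951/257) = 257/1309951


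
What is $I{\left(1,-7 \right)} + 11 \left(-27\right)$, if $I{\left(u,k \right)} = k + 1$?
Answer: $-303$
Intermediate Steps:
$I{\left(u,k \right)} = 1 + k$
$I{\left(1,-7 \right)} + 11 \left(-27\right) = \left(1 - 7\right) + 11 \left(-27\right) = -6 - 297 = -303$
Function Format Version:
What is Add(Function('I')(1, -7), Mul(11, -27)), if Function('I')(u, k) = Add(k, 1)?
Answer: -303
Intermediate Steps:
Function('I')(u, k) = Add(1, k)
Add(Function('I')(1, -7), Mul(11, -27)) = Add(Add(1, -7), Mul(11, -27)) = Add(-6, -297) = -303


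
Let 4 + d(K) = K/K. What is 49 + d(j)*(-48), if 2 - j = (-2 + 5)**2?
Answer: 193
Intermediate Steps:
j = -7 (j = 2 - (-2 + 5)**2 = 2 - 1*3**2 = 2 - 1*9 = 2 - 9 = -7)
d(K) = -3 (d(K) = -4 + K/K = -4 + 1 = -3)
49 + d(j)*(-48) = 49 - 3*(-48) = 49 + 144 = 193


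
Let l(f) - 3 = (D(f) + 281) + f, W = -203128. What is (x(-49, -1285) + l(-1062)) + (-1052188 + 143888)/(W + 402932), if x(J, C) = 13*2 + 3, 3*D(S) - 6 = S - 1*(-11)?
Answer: -165119917/149853 ≈ -1101.9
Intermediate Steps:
D(S) = 17/3 + S/3 (D(S) = 2 + (S - 1*(-11))/3 = 2 + (S + 11)/3 = 2 + (11 + S)/3 = 2 + (11/3 + S/3) = 17/3 + S/3)
x(J, C) = 29 (x(J, C) = 26 + 3 = 29)
l(f) = 869/3 + 4*f/3 (l(f) = 3 + (((17/3 + f/3) + 281) + f) = 3 + ((860/3 + f/3) + f) = 3 + (860/3 + 4*f/3) = 869/3 + 4*f/3)
(x(-49, -1285) + l(-1062)) + (-1052188 + 143888)/(W + 402932) = (29 + (869/3 + (4/3)*(-1062))) + (-1052188 + 143888)/(-203128 + 402932) = (29 + (869/3 - 1416)) - 908300/199804 = (29 - 3379/3) - 908300*1/199804 = -3292/3 - 227075/49951 = -165119917/149853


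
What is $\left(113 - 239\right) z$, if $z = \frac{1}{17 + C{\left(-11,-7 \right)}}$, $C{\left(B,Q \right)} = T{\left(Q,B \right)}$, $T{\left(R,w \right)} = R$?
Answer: $- \frac{63}{5} \approx -12.6$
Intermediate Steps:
$C{\left(B,Q \right)} = Q$
$z = \frac{1}{10}$ ($z = \frac{1}{17 - 7} = \frac{1}{10} \approx 0.1$)
$\left(113 - 239\right) z = \left(113 - 239\right) \frac{1}{10} = \left(-126\right) \frac{1}{10} = - \frac{63}{5}$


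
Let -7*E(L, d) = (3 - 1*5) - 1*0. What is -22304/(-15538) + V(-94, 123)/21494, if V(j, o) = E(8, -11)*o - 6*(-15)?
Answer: 49550390/34379653 ≈ 1.4413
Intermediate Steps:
E(L, d) = 2/7 (E(L, d) = -((3 - 1*5) - 1*0)/7 = -((3 - 5) + 0)/7 = -(-2 + 0)/7 = -1/7*(-2) = 2/7)
V(j, o) = 90 + 2*o/7 (V(j, o) = 2*o/7 - 6*(-15) = 2*o/7 + 90 = 90 + 2*o/7)
-22304/(-15538) + V(-94, 123)/21494 = -22304/(-15538) + (90 + (2/7)*123)/21494 = -22304*(-1/15538) + (90 + 246/7)*(1/21494) = 656/457 + (876/7)*(1/21494) = 656/457 + 438/75229 = 49550390/34379653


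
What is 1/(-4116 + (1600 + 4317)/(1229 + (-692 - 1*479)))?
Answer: -58/232811 ≈ -0.00024913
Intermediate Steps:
1/(-4116 + (1600 + 4317)/(1229 + (-692 - 1*479))) = 1/(-4116 + 5917/(1229 + (-692 - 479))) = 1/(-4116 + 5917/(1229 - 1171)) = 1/(-4116 + 5917/58) = 1/(-232811/58) = -58/232811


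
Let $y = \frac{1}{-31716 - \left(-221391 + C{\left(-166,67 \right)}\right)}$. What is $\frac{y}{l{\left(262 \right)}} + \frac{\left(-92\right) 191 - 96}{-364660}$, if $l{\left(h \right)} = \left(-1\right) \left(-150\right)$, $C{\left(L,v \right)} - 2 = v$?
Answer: $\frac{25124709293}{518562929700} \approx 0.048451$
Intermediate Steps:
$C{\left(L,v \right)} = 2 + v$
$l{\left(h \right)} = 150$
$y = \frac{1}{189606}$ ($y = \frac{1}{-31716 + \left(221391 - \left(2 + 67\right)\right)} = \frac{1}{-31716 + \left(221391 - 69\right)} = \frac{1}{-31716 + 221322} = \frac{1}{189606} \approx 5.2741 \cdot 10^{-6}$)
$\frac{y}{l{\left(262 \right)}} + \frac{\left(-92\right) 191 - 96}{-364660} = \frac{1}{189606 \cdot 150} + \frac{\left(-92\right) 191 - 96}{-364660} = \frac{1}{189606} \cdot \frac{1}{150} + \left(-17572 - 96\right) \left(- \frac{1}{364660}\right) = \frac{1}{28440900} - - \frac{4417}{91165} = \frac{1}{28440900} + \frac{4417}{91165} = \frac{25124709293}{518562929700}$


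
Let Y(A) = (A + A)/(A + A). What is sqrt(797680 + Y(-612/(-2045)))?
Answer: sqrt(797681) ≈ 893.13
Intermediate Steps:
Y(A) = 1 (Y(A) = (2*A)/((2*A)) = (2*A)*(1/(2*A)) = 1)
sqrt(797680 + Y(-612/(-2045))) = sqrt(797680 + 1) = sqrt(797681)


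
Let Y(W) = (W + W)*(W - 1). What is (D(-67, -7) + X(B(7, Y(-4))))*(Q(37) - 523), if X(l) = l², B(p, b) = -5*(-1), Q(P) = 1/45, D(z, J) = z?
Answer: 329476/15 ≈ 21965.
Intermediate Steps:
Y(W) = 2*W*(-1 + W) (Y(W) = (2*W)*(-1 + W) = 2*W*(-1 + W))
Q(P) = 1/45
B(p, b) = 5
(D(-67, -7) + X(B(7, Y(-4))))*(Q(37) - 523) = (-67 + 5²)*(1/45 - 523) = (-67 + 25)*(-23534/45) = -42*(-23534/45) = 329476/15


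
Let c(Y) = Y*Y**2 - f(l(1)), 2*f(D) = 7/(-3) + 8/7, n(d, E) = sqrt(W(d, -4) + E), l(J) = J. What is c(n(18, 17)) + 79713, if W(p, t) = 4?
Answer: 3347971/42 + 21*sqrt(21) ≈ 79810.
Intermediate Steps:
n(d, E) = sqrt(4 + E)
f(D) = -25/42 (f(D) = (7/(-3) + 8/7)/2 = (7*(-1/3) + 8*(1/7))/2 = (-7/3 + 8/7)/2 = (1/2)*(-25/21) = -25/42)
c(Y) = 25/42 + Y**3 (c(Y) = Y*Y**2 - 1*(-25/42) = Y**3 + 25/42 = 25/42 + Y**3)
c(n(18, 17)) + 79713 = (25/42 + (sqrt(4 + 17))**3) + 79713 = (25/42 + (sqrt(21))**3) + 79713 = (25/42 + 21*sqrt(21)) + 79713 = 3347971/42 + 21*sqrt(21)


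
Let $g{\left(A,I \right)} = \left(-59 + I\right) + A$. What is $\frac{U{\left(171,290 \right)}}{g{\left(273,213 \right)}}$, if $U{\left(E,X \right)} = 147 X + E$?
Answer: $\frac{42801}{427} \approx 100.24$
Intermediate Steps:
$U{\left(E,X \right)} = E + 147 X$
$g{\left(A,I \right)} = -59 + A + I$
$\frac{U{\left(171,290 \right)}}{g{\left(273,213 \right)}} = \frac{171 + 147 \cdot 290}{-59 + 273 + 213} = \frac{171 + 42630}{427} = 42801 \cdot \frac{1}{427} = \frac{42801}{427}$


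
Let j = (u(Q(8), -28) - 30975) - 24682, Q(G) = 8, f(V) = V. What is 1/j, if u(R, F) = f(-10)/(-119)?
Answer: -119/6623173 ≈ -1.7967e-5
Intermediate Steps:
u(R, F) = 10/119 (u(R, F) = -10/(-119) = -10*(-1/119) = 10/119)
j = -6623173/119 (j = (10/119 - 30975) - 24682 = -3686015/119 - 24682 = -6623173/119 ≈ -55657.)
1/j = 1/(-6623173/119) = -119/6623173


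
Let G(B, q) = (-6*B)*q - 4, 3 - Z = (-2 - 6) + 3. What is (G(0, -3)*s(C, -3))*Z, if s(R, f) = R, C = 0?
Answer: 0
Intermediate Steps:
Z = 8 (Z = 3 - ((-2 - 6) + 3) = 3 - (-8 + 3) = 3 - 1*(-5) = 3 + 5 = 8)
G(B, q) = -4 - 6*B*q (G(B, q) = -6*B*q - 4 = -4 - 6*B*q)
(G(0, -3)*s(C, -3))*Z = ((-4 - 6*0*(-3))*0)*8 = ((-4 + 0)*0)*8 = -4*0*8 = 0*8 = 0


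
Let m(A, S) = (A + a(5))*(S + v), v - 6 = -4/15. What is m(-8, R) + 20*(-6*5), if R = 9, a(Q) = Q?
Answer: -3221/5 ≈ -644.20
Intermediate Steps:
v = 86/15 (v = 6 - 4/15 = 86/15 ≈ 5.7333)
m(A, S) = (5 + A)*(86/15 + S) (m(A, S) = (A + 5)*(S + 86/15) = (5 + A)*(86/15 + S))
m(-8, R) + 20*(-6*5) = (86/3 + 5*9 + (86/15)*(-8) - 8*9) + 20*(-6*5) = (86/3 + 45 - 688/15 - 72) + 20*(-30) = -221/5 - 600 = -3221/5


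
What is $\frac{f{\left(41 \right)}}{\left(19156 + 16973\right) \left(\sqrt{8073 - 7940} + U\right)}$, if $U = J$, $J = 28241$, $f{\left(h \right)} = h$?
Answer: $\frac{1157881}{28814826587292} - \frac{41 \sqrt{133}}{28814826587292} \approx 4.0167 \cdot 10^{-8}$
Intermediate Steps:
$U = 28241$
$\frac{f{\left(41 \right)}}{\left(19156 + 16973\right) \left(\sqrt{8073 - 7940} + U\right)} = \frac{41}{\left(19156 + 16973\right) \left(\sqrt{8073 - 7940} + 28241\right)} = \frac{41}{36129 \left(\sqrt{133} + 28241\right)} = \frac{41}{36129 \left(28241 + \sqrt{133}\right)} = \frac{41}{1020319089 + 36129 \sqrt{133}}$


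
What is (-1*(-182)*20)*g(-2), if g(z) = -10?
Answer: -36400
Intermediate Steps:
(-1*(-182)*20)*g(-2) = (-1*(-182)*20)*(-10) = (182*20)*(-10) = 3640*(-10) = -36400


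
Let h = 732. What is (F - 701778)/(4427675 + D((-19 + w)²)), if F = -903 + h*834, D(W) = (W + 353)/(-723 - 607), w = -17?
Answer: -40872230/1962935367 ≈ -0.020822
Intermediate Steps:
D(W) = -353/1330 - W/1330 (D(W) = (353 + W)/(-1330) = (353 + W)*(-1/1330) = -353/1330 - W/1330)
F = 609585 (F = -903 + 732*834 = -903 + 610488 = 609585)
(F - 701778)/(4427675 + D((-19 + w)²)) = (609585 - 701778)/(4427675 + (-353/1330 - (-19 - 17)²/1330)) = -92193/(4427675 + (-353/1330 - 1/1330*(-36)²)) = -92193/(4427675 + (-353/1330 - 1/1330*1296)) = -92193/(4427675 + (-353/1330 - 648/665)) = -92193/(4427675 - 1649/1330) = -92193/5888806101/1330 = -92193*1330/5888806101 = -40872230/1962935367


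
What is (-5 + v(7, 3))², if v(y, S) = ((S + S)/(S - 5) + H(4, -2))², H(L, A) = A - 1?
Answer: 961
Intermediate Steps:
H(L, A) = -1 + A
v(y, S) = (-3 + 2*S/(-5 + S))² (v(y, S) = ((S + S)/(S - 5) + (-1 - 2))² = ((2*S)/(-5 + S) - 3)² = (2*S/(-5 + S) - 3)² = (-3 + 2*S/(-5 + S))²)
(-5 + v(7, 3))² = (-5 + (-15 + 3)²/(-5 + 3)²)² = (-5 + (-12)²/(-2)²)² = (-5 + 144*(¼))² = (-5 + 36)² = 31² = 961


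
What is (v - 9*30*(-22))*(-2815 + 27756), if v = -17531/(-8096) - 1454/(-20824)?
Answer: 3123261650062701/21073888 ≈ 1.4821e+8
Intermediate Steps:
v = 47104641/21073888 (v = -17531*(-1/8096) - 1454*(-1/20824) = 17531/8096 + 727/10412 = 47104641/21073888 ≈ 2.2352)
(v - 9*30*(-22))*(-2815 + 27756) = (47104641/21073888 - 9*30*(-22))*(-2815 + 27756) = (47104641/21073888 - 270*(-22))*24941 = (47104641/21073888 + 5940)*24941 = (125225999361/21073888)*24941 = 3123261650062701/21073888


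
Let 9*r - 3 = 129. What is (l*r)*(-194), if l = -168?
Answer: 478016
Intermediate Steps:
r = 44/3 (r = 1/3 + (1/9)*129 = 1/3 + 43/3 = 44/3 ≈ 14.667)
(l*r)*(-194) = -168*44/3*(-194) = -2464*(-194) = 478016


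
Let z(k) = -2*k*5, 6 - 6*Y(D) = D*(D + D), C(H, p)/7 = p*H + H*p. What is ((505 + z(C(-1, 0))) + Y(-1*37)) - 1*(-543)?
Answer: 1778/3 ≈ 592.67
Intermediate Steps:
C(H, p) = 14*H*p (C(H, p) = 7*(p*H + H*p) = 7*(H*p + H*p) = 7*(2*H*p) = 14*H*p)
Y(D) = 1 - D**2/3 (Y(D) = 1 - D*(D + D)/6 = 1 - D*2*D/6 = 1 - D**2/3)
z(k) = -10*k
((505 + z(C(-1, 0))) + Y(-1*37)) - 1*(-543) = ((505 - 140*(-1)*0) + (1 - (-1*37)**2/3)) - 1*(-543) = ((505 - 10*0) + (1 - 1/3*(-37)**2)) + 543 = ((505 + 0) + (1 - 1/3*1369)) + 543 = (505 + (1 - 1369/3)) + 543 = (505 - 1366/3) + 543 = 149/3 + 543 = 1778/3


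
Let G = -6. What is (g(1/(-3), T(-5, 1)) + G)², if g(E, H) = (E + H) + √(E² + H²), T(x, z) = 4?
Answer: (7 - √145)²/9 ≈ 2.8242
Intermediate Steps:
g(E, H) = E + H + √(E² + H²)
(g(1/(-3), T(-5, 1)) + G)² = ((1/(-3) + 4 + √((1/(-3))² + 4²)) - 6)² = ((-⅓ + 4 + √((-⅓)² + 16)) - 6)² = ((-⅓ + 4 + √(⅑ + 16)) - 6)² = ((-⅓ + 4 + √(145/9)) - 6)² = ((-⅓ + 4 + √145/3) - 6)² = ((11/3 + √145/3) - 6)² = (-7/3 + √145/3)²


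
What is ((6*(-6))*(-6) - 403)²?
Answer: 34969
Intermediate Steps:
((6*(-6))*(-6) - 403)² = (-36*(-6) - 403)² = (216 - 403)² = (-187)² = 34969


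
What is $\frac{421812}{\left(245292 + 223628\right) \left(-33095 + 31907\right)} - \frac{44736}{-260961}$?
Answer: $\frac{229734429641}{1346068153320} \approx 0.17067$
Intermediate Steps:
$\frac{421812}{\left(245292 + 223628\right) \left(-33095 + 31907\right)} - \frac{44736}{-260961} = \frac{421812}{468920 \left(-1188\right)} - - \frac{14912}{86987} = \frac{421812}{-557076960} + \frac{14912}{86987} = 421812 \left(- \frac{1}{557076960}\right) + \frac{14912}{86987} = - \frac{11717}{15474360} + \frac{14912}{86987} = \frac{229734429641}{1346068153320}$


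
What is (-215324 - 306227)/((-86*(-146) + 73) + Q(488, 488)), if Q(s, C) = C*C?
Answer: -521551/250773 ≈ -2.0798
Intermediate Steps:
Q(s, C) = C²
(-215324 - 306227)/((-86*(-146) + 73) + Q(488, 488)) = (-215324 - 306227)/((-86*(-146) + 73) + 488²) = -521551/((12556 + 73) + 238144) = -521551/(12629 + 238144) = -521551/250773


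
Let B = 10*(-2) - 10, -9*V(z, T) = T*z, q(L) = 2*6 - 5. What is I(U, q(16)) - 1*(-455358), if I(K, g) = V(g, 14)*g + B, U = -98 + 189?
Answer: 4097266/9 ≈ 4.5525e+5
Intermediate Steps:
q(L) = 7 (q(L) = 12 - 5 = 7)
V(z, T) = -T*z/9
B = -30 (B = -20 - 10 = -30)
U = 91
I(K, g) = -30 - 14*g²/9 (I(K, g) = (-⅑*14*g)*g - 30 = (-14*g/9)*g - 30 = -14*g²/9 - 30 = -30 - 14*g²/9)
I(U, q(16)) - 1*(-455358) = (-30 - 14/9*7²) - 1*(-455358) = (-30 - 14/9*49) + 455358 = (-30 - 686/9) + 455358 = -956/9 + 455358 = 4097266/9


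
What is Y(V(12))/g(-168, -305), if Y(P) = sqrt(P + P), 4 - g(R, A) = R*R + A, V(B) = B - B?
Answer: 0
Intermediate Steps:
V(B) = 0
g(R, A) = 4 - A - R**2 (g(R, A) = 4 - (R*R + A) = 4 - (R**2 + A) = 4 - (A + R**2) = 4 + (-A - R**2) = 4 - A - R**2)
Y(P) = sqrt(2)*sqrt(P) (Y(P) = sqrt(2*P) = sqrt(2)*sqrt(P))
Y(V(12))/g(-168, -305) = (sqrt(2)*sqrt(0))/(4 - 1*(-305) - 1*(-168)**2) = (sqrt(2)*0)/(4 + 305 - 1*28224) = 0/(4 + 305 - 28224) = 0/(-27915) = 0*(-1/27915) = 0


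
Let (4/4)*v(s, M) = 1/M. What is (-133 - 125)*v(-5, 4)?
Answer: -129/2 ≈ -64.500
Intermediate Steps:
v(s, M) = 1/M
(-133 - 125)*v(-5, 4) = (-133 - 125)/4 = -258*¼ = -129/2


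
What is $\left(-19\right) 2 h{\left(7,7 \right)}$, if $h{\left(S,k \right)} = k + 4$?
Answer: $-418$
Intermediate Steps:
$h{\left(S,k \right)} = 4 + k$
$\left(-19\right) 2 h{\left(7,7 \right)} = \left(-19\right) 2 \left(4 + 7\right) = \left(-38\right) 11 = -418$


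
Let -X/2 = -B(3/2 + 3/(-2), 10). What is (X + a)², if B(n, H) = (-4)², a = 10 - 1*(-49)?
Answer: 8281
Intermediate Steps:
a = 59 (a = 10 + 49 = 59)
B(n, H) = 16
X = 32 (X = -(-2)*16 = -2*(-16) = 32)
(X + a)² = (32 + 59)² = 91² = 8281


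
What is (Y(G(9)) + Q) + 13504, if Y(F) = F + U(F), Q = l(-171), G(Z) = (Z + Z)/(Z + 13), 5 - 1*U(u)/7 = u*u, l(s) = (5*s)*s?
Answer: 19328556/121 ≈ 1.5974e+5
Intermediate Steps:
l(s) = 5*s²
U(u) = 35 - 7*u² (U(u) = 35 - 7*u*u = 35 - 7*u²)
G(Z) = 2*Z/(13 + Z) (G(Z) = (2*Z)/(13 + Z) = 2*Z/(13 + Z))
Q = 146205 (Q = 5*(-171)² = 5*29241 = 146205)
Y(F) = 35 + F - 7*F² (Y(F) = F + (35 - 7*F²) = 35 + F - 7*F²)
(Y(G(9)) + Q) + 13504 = ((35 + 2*9/(13 + 9) - 7*324/(13 + 9)²) + 146205) + 13504 = ((35 + 2*9/22 - 7*(2*9/22)²) + 146205) + 13504 = ((35 + 2*9*(1/22) - 7*(2*9*(1/22))²) + 146205) + 13504 = ((35 + 9/11 - 7*(9/11)²) + 146205) + 13504 = ((35 + 9/11 - 7*81/121) + 146205) + 13504 = ((35 + 9/11 - 567/121) + 146205) + 13504 = (3767/121 + 146205) + 13504 = 17694572/121 + 13504 = 19328556/121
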